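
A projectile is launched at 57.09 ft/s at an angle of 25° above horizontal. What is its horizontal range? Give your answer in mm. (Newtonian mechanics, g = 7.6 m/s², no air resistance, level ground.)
R = v₀² sin(2θ) / g (with unit conversion) = 30520.0 mm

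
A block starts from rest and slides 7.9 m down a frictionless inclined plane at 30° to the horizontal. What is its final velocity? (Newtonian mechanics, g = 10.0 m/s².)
a = g sin(θ) = 10.0 × sin(30°) = 5.0 m/s²
v = √(2ad) = √(2 × 5.0 × 7.9) = 8.89 m/s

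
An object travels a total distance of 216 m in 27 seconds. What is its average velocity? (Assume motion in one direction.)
v_avg = Δd / Δt = 216 / 27 = 8.0 m/s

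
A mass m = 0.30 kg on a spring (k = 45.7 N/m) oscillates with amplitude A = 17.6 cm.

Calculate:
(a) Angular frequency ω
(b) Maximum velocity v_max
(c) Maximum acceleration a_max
ω = √(k/m) = √(45.7/0.3) = 12.34 rad/s
v_max = ωA = 12.34×0.176 = 2.172 m/s
a_max = ω²A = 12.34²×0.176 = 26.81 m/s²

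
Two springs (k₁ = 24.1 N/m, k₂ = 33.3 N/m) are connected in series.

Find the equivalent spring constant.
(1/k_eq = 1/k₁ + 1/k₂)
1/k_eq = 1/24.1 + 1/33.3 = 0.071524; k_eq = 13.98 N/m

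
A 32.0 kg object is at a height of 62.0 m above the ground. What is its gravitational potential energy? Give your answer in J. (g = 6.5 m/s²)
PE = mgh = 32 kg × 6.5 m/s² × 62 m = 1.29e+04 J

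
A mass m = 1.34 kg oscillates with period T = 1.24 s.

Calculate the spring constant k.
T = 2π√(m/k) → k = m(2π/T)² = 1.34×(2π/1.24)² = 34.4 N/m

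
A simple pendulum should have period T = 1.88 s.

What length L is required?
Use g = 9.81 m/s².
T = 2π√(L/g) → L = g(T/2π)² = 9.81×(1.88/2π)² = 0.8783 m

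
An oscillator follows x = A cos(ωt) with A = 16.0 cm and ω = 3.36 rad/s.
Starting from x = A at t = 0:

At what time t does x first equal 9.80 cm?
cos(ωt) = x/A = 9.8/16.0 = 0.6125
ωt = arccos(0.6125) = 0.9116 rad
t = 0.9116/3.36 = 0.2713 s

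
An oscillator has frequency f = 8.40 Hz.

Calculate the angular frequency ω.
ω = 2πf = 2π×8.4 = 52.78 rad/s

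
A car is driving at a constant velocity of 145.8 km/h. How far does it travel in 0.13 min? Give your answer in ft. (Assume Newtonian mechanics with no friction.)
d = vt (with unit conversion) = 1036.0 ft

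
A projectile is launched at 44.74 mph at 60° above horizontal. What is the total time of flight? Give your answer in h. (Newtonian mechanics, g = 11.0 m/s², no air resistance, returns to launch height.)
T = 2v₀sin(θ)/g (with unit conversion) = 0.0008748 h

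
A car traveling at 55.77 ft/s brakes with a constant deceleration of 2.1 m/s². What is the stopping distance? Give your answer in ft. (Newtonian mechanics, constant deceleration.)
d = v₀² / (2a) (with unit conversion) = 225.7 ft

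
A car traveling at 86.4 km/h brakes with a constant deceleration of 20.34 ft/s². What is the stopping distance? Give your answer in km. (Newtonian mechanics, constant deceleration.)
d = v₀² / (2a) (with unit conversion) = 0.04645 km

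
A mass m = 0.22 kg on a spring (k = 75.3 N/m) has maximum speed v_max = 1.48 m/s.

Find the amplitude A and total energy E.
½mv²_max = ½kA² → A = v_max√(m/k) = 1.48×√(0.22/75.3) = 0.08 m = 8 cm
E = ½mv²_max = ½×0.22×1.48² = 0.2409 J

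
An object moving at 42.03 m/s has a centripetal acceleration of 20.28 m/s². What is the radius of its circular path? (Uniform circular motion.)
r = v²/a_c = 42.03²/20.28 = 87.11 m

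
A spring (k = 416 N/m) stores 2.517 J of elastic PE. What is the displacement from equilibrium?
PE = ½kx² → x = √(2PE/k) = √(2×2.517/416) = 0.11 m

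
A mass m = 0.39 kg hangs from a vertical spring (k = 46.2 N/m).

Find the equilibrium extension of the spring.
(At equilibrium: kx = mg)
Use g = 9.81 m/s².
x_eq = mg/k = 0.39×9.81/46.2 = 0.08281 m = 8.281 cm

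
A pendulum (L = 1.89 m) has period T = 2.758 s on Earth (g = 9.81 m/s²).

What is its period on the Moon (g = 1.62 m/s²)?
T = 2π√(L/g), so T_moon/T_earth = √(g_earth/g_moon)
T_moon = 2π√(1.89/1.62) = 6.787 s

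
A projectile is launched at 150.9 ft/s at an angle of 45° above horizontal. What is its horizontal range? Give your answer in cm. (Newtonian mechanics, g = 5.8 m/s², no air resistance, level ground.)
R = v₀² sin(2θ) / g (with unit conversion) = 36470.0 cm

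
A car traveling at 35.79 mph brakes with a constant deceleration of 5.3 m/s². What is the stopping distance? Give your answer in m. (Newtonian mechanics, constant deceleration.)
d = v₀² / (2a) (with unit conversion) = 24.15 m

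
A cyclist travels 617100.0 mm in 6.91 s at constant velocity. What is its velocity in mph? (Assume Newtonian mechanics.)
v = d/t (with unit conversion) = 199.8 mph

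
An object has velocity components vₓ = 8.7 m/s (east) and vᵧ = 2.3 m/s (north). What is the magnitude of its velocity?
|v| = √(vₓ² + vᵧ²) = √(8.7² + 2.3²) = √(80.98) = 9.0 m/s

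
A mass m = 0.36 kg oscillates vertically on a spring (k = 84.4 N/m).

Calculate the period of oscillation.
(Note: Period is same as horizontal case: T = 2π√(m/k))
T = 2π√(m/k) = 2π√(0.36/84.4) = 0.4104 s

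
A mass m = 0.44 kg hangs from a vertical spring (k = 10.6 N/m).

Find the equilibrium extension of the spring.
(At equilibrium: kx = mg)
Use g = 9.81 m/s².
x_eq = mg/k = 0.44×9.81/10.6 = 0.4072 m = 40.72 cm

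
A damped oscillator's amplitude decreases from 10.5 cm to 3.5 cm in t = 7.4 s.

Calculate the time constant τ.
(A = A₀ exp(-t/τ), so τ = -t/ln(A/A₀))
A/A₀ = 3.5/10.5 = 0.3333; ln(A/A₀) = -1.099
τ = −t/ln(A/A₀) = −7.4/-1.099 = 6.736 s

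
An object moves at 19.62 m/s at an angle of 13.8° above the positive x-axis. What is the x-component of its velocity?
vₓ = v cos(θ) = 19.62 × cos(13.8°) = 19.05 m/s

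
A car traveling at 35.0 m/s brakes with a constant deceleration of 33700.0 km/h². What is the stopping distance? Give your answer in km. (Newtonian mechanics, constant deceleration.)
d = v₀² / (2a) (with unit conversion) = 0.2355 km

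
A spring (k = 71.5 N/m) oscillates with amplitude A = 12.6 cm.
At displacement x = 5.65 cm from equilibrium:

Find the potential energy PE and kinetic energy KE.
E_total = ½kA² = ½×71.5×(0.126)² = 0.5676 J
PE = ½kx² = ½×71.5×(0.0565)² = 0.1141 J
KE = E_total − PE = 0.4534 J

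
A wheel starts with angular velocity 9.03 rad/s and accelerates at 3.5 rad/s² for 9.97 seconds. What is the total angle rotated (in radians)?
θ = ω₀t + ½αt² = 9.03×9.97 + ½×3.5×9.97² = 263.98 rad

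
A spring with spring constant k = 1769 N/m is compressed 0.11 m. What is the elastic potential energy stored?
PE = ½kx² = ½×1769×0.11² = 10.7 J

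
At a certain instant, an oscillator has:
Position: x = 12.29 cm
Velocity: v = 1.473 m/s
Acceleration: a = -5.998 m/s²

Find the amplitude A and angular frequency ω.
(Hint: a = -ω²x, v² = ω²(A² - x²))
a = −ω²x → ω = √(|a|/x) = √(5.998/0.1229) = 6.986 rad/s
v² = ω²(A² − x²) → A = √(x² + v²/ω²) = √(0.1229² + 1.473²/6.986²) = 0.2441 m = 24.41 cm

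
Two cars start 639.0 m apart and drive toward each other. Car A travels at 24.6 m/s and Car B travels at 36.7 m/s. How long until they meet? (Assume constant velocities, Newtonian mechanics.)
Combined speed: v_combined = 24.6 + 36.7 = 61.3 m/s
Time to meet: t = d/61.3 = 639.0/61.3 = 10.42 s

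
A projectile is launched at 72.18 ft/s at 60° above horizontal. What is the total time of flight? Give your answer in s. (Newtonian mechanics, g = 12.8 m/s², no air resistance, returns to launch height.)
T = 2v₀sin(θ)/g (with unit conversion) = 2.977 s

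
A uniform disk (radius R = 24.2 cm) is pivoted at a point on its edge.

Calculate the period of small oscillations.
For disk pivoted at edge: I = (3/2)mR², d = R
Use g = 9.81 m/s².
I/m = (3/2)R² = 0.08785 m²; d = R = 0.242 m
T = 2π√((3/2)R²/(gR)) = 2π√(3R/(2g)) = 1.209 s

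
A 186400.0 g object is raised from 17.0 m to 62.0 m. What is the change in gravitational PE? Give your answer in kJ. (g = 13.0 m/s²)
ΔPE = mg(h₂ − h₁) = 186.4 kg × 13.0 m/s² × (62 − 17) m = 1.09e+05 J = 109.0 kJ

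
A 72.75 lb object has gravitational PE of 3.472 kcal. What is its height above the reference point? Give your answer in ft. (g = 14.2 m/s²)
PE = mgh → h = PE/(mg) = 1.453e+04 J / (33 kg × 14.2 m/s²) = 31 m = 101.7 ft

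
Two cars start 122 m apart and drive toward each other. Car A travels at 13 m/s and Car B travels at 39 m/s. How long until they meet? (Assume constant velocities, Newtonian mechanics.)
Combined speed: v_combined = 13 + 39 = 52 m/s
Time to meet: t = d/52 = 122/52 = 2.35 s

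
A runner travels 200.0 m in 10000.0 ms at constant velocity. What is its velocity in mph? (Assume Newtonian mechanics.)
v = d/t (with unit conversion) = 44.74 mph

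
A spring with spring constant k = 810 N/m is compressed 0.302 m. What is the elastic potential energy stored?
PE = ½kx² = ½×810×0.302² = 36.94 J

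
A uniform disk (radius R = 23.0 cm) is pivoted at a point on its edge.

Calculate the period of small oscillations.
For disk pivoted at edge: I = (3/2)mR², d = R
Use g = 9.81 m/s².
I/m = (3/2)R² = 0.07935 m²; d = R = 0.23 m
T = 2π√((3/2)R²/(gR)) = 2π√(3R/(2g)) = 1.178 s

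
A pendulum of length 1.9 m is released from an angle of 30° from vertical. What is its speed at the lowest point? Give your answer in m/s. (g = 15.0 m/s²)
h = L(1 − cosθ) = 1.9×(1 − cos30°) = 0.2546 m
v = √(2gh) = √(2×15.0×0.2546) = 2.763 m/s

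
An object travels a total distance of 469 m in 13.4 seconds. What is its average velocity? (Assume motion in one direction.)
v_avg = Δd / Δt = 469 / 13.4 = 35.0 m/s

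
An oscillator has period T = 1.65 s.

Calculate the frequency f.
f = 1/T = 1/1.65 = 0.6061 Hz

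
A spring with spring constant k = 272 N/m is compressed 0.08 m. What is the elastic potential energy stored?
PE = ½kx² = ½×272×0.08² = 0.8704 J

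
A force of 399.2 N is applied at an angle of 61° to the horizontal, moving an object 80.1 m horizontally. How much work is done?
W = Fd cosθ = 399.2×80.1×cos(61°) = 15502.0 J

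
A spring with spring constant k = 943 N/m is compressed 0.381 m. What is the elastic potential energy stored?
PE = ½kx² = ½×943×0.381² = 68.44 J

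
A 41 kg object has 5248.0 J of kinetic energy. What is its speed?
KE = ½mv² → v = √(2KE/m) = √(2×5248.0/41) = 16.0 m/s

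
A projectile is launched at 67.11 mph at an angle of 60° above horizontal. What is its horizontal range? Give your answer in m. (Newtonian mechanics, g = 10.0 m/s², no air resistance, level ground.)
R = v₀² sin(2θ) / g (with unit conversion) = 77.95 m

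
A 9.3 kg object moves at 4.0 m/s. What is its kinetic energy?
KE = ½mv² = ½×9.3×4.0² = 74.4 J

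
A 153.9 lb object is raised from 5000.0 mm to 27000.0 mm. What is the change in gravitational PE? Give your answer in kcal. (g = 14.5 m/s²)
ΔPE = mg(h₂ − h₁) = 69.81 kg × 14.5 m/s² × (27 − 5) m = 2.227e+04 J = 5.322 kcal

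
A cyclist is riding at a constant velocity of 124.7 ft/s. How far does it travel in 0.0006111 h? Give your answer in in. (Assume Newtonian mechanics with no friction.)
d = vt (with unit conversion) = 3292.0 in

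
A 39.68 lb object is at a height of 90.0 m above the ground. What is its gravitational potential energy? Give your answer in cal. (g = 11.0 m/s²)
PE = mgh = 18 kg × 11.0 m/s² × 90 m = 1.782e+04 J = 4259.0 cal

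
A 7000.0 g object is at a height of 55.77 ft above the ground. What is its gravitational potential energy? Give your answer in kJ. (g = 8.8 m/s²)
PE = mgh = 7 kg × 8.8 m/s² × 17 m = 1047 J = 1.047 kJ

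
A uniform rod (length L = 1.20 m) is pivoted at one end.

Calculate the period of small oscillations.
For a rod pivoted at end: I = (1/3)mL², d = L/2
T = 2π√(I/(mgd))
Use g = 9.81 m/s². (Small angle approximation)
I/m = (1/3)L² = 0.48 m²; d = L/2 = 0.6 m
T = 2π√(I/(mgd)) = 2π√(0.48/(9.81×0.6)) = 1.794 s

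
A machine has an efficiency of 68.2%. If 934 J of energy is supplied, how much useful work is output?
W_out = η × W_in = 0.682 × 934 = 636.99 J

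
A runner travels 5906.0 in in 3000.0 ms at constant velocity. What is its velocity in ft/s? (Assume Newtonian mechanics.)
v = d/t (with unit conversion) = 164.1 ft/s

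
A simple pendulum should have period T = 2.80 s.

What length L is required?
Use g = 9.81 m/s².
T = 2π√(L/g) → L = g(T/2π)² = 9.81×(2.8/2π)² = 1.948 m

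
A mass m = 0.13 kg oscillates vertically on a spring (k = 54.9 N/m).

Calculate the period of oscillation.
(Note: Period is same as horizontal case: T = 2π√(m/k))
T = 2π√(m/k) = 2π√(0.13/54.9) = 0.3057 s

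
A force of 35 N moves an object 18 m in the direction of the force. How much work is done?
W = Fd = 35×18 = 630.0 J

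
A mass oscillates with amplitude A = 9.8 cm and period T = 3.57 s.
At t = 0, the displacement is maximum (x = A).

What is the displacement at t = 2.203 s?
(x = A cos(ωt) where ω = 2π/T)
ω = 2π/T = 2π/3.57 = 1.76 rad/s
x = A cos(ωt) = 9.8×cos(1.76×2.203) = -7.265 cm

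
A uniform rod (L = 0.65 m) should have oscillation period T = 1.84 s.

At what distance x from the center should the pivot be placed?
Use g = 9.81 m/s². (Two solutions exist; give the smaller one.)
T = 2π√((L²/12 + x²)/(gx)). Let c = T²g/(4π²) = 0.8413.
x² − cx + L²/12 = 0 → x = (c − √(c² − L²/3))/2 = 0.04417 m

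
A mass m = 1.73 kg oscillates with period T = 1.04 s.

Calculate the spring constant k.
T = 2π√(m/k) → k = m(2π/T)² = 1.73×(2π/1.04)² = 63.15 N/m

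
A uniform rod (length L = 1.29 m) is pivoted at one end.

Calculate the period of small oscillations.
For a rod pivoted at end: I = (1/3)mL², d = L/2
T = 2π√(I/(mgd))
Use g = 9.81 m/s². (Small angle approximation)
I/m = (1/3)L² = 0.5547 m²; d = L/2 = 0.645 m
T = 2π√(I/(mgd)) = 2π√(0.5547/(9.81×0.645)) = 1.86 s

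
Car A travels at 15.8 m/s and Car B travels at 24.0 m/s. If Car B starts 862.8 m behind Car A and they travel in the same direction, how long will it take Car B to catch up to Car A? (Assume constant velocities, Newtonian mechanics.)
Relative speed: v_rel = 24.0 - 15.8 = 8.2 m/s
Time to catch: t = d₀/v_rel = 862.8/8.2 = 105.22 s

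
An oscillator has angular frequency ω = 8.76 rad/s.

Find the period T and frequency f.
T = 2π/ω = 2π/8.76 = 0.7173 s; f = ω/2π = 1.394 Hz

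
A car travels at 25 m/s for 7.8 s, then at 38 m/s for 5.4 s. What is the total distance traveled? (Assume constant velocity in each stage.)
d₁ = v₁t₁ = 25 × 7.8 = 195 m
d₂ = v₂t₂ = 38 × 5.4 = 205.2 m
d_total = 195 + 205.2 = 400.2 m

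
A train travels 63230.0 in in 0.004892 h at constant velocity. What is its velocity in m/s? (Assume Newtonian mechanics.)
v = d/t (with unit conversion) = 91.19 m/s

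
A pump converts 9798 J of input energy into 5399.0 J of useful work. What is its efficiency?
η = W_out/W_in = 5399.0/9798 = 0.551 = 55.1%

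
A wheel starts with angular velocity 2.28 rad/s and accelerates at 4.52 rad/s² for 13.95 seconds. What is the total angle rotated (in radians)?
θ = ω₀t + ½αt² = 2.28×13.95 + ½×4.52×13.95² = 471.61 rad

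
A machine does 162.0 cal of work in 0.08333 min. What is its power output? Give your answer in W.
P = W/t = 677.8 J / 5 s = 135.6 W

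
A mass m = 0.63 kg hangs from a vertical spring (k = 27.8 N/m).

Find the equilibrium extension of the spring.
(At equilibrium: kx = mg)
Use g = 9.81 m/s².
x_eq = mg/k = 0.63×9.81/27.8 = 0.2223 m = 22.23 cm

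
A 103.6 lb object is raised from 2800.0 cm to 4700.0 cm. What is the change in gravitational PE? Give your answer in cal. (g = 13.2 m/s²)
ΔPE = mg(h₂ − h₁) = 46.99 kg × 13.2 m/s² × (47 − 28) m = 1.179e+04 J = 2817.0 cal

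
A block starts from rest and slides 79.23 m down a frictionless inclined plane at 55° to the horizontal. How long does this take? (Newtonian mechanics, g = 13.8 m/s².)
a = g sin(θ) = 13.8 × sin(55°) = 11.3 m/s²
t = √(2d/a) = √(2 × 79.23 / 11.3) = 3.74 s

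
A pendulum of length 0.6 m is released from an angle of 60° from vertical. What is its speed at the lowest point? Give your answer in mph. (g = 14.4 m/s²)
h = L(1 − cosθ) = 0.6×(1 − cos60°) = 0.3 m
v = √(2gh) = √(2×14.4×0.3) = 2.939 m/s = 6.575 mph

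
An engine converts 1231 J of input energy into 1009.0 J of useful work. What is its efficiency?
η = W_out/W_in = 1009.0/1231 = 0.8197 = 81.97%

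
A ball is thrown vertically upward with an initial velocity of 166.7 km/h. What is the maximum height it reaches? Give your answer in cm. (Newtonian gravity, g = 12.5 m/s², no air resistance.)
h_max = v₀²/(2g) (with unit conversion) = 8577.0 cm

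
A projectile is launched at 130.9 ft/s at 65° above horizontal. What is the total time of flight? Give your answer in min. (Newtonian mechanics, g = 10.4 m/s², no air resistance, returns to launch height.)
T = 2v₀sin(θ)/g (with unit conversion) = 0.1159 min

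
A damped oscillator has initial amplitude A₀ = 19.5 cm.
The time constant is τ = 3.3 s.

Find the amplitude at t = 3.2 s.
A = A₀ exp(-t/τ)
A = A₀ exp(−t/τ) = 19.5×exp(−3.2/3.3) = 7.394 cm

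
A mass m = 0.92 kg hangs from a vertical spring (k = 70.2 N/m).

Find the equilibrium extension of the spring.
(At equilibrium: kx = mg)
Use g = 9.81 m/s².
x_eq = mg/k = 0.92×9.81/70.2 = 0.1286 m = 12.86 cm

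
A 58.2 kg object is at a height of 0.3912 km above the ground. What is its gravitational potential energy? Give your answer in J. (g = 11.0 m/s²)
PE = mgh = 58.2 kg × 11.0 m/s² × 391.2 m = 2.504e+05 J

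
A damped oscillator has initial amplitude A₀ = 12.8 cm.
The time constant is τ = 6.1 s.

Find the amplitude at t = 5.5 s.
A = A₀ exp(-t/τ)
A = A₀ exp(−t/τ) = 12.8×exp(−5.5/6.1) = 5.196 cm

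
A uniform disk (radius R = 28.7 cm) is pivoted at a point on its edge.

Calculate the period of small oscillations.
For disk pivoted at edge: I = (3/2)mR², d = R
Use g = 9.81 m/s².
I/m = (3/2)R² = 0.1236 m²; d = R = 0.287 m
T = 2π√((3/2)R²/(gR)) = 2π√(3R/(2g)) = 1.316 s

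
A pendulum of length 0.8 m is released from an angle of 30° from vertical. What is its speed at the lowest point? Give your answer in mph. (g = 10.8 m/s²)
h = L(1 − cosθ) = 0.8×(1 − cos30°) = 0.1072 m
v = √(2gh) = √(2×10.8×0.1072) = 1.522 m/s = 3.404 mph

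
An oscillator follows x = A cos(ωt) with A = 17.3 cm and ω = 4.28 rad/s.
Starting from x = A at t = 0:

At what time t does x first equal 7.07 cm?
cos(ωt) = x/A = 7.07/17.3 = 0.4087
ωt = arccos(0.4087) = 1.15 rad
t = 1.15/4.28 = 0.2686 s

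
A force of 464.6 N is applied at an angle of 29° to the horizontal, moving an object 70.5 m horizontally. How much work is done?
W = Fd cosθ = 464.6×70.5×cos(29°) = 28648.0 J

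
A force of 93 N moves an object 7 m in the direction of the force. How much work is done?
W = Fd = 93×7 = 651.0 J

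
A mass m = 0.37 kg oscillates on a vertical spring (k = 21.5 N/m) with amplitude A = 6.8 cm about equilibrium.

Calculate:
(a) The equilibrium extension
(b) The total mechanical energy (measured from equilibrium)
x_eq = mg/k = 0.37×9.81/21.5 = 0.1688 m = 16.88 cm
E = ½kA² = ½×21.5×(0.068)² = 0.04971 J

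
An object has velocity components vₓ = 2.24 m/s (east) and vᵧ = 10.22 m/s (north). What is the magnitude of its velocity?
|v| = √(vₓ² + vᵧ²) = √(2.24² + 10.22²) = √(109.466) = 10.46 m/s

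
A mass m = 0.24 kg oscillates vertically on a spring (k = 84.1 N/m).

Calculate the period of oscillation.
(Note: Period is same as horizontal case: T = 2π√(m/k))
T = 2π√(m/k) = 2π√(0.24/84.1) = 0.3357 s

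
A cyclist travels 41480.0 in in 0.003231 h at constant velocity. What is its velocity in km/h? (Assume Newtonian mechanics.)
v = d/t (with unit conversion) = 326.1 km/h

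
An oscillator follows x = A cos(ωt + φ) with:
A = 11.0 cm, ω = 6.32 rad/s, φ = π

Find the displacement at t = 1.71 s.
x = A cos(ωt + φ) = 11.0×cos(6.32×1.71 + π) = 2.06 cm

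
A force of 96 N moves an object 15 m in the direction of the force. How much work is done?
W = Fd = 96×15 = 1440.0 J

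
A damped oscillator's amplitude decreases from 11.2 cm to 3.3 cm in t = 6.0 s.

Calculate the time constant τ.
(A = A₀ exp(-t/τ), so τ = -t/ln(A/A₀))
A/A₀ = 3.3/11.2 = 0.2946; ln(A/A₀) = -1.222
τ = −t/ln(A/A₀) = −6.0/-1.222 = 4.91 s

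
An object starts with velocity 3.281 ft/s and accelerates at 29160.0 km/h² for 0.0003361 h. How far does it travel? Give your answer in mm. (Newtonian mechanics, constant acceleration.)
d = v₀t + ½at² (with unit conversion) = 2857.0 mm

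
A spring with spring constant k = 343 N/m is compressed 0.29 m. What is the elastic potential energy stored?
PE = ½kx² = ½×343×0.29² = 14.42 J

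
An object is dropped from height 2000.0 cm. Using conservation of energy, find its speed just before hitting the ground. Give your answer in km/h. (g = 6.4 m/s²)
mgh = ½mv² → v = √(2gh) = √(2×6.4×20) = 16 m/s = 57.6 km/h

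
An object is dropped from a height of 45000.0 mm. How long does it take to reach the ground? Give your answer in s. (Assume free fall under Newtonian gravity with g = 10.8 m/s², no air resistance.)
t = √(2h/g) (with unit conversion) = 2.887 s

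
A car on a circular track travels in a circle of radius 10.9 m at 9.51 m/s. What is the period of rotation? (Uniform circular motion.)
T = 2πr/v = 2π×10.9/9.51 = 7.2 s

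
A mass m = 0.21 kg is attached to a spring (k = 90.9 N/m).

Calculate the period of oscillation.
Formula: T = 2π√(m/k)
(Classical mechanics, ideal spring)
T = 2π√(m/k) = 2π√(0.21/90.9) = 0.302 s; f = 1/T = 3.311 Hz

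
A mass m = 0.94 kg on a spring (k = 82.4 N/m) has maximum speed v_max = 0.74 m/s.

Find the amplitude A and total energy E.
½mv²_max = ½kA² → A = v_max√(m/k) = 0.74×√(0.94/82.4) = 0.07904 m = 7.904 cm
E = ½mv²_max = ½×0.94×0.74² = 0.2574 J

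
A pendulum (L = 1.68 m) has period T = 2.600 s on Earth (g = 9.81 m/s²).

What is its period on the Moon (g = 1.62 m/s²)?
T = 2π√(L/g), so T_moon/T_earth = √(g_earth/g_moon)
T_moon = 2π√(1.68/1.62) = 6.398 s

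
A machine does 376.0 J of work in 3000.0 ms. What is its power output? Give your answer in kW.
P = W/t = 376 J / 3 s = 125.3 W = 0.1253 kW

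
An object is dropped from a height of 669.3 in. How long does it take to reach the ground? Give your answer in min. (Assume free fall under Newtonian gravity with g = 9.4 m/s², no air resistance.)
t = √(2h/g) (with unit conversion) = 0.0317 min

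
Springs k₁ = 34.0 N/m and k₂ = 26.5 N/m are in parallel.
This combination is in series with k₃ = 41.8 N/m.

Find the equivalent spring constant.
k₁₂ = k₁ + k₂ = 60.5 N/m (parallel)
1/k_eq = 1/k₁₂ + 1/k₃ → k_eq = 24.72 N/m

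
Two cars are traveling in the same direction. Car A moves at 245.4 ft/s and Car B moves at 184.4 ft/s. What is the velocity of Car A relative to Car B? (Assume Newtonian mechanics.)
v_rel = v_A - v_B = 245.4 - 184.4 = 61.0 ft/s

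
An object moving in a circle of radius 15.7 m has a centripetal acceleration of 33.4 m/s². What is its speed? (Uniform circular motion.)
v = √(a_c × r) = √(33.4 × 15.7) = 22.9 m/s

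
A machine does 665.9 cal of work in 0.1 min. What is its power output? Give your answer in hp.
P = W/t = 2786 J / 6 s = 464.4 W = 0.6227 hp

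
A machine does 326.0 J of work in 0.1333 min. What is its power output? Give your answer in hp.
P = W/t = 326 J / 7.998 s = 40.76 W = 0.05466 hp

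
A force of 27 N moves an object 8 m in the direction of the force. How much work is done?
W = Fd = 27×8 = 216.0 J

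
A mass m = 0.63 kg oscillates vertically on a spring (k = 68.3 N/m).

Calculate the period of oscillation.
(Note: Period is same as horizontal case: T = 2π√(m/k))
T = 2π√(m/k) = 2π√(0.63/68.3) = 0.6034 s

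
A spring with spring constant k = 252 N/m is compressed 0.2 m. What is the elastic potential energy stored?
PE = ½kx² = ½×252×0.2² = 5.04 J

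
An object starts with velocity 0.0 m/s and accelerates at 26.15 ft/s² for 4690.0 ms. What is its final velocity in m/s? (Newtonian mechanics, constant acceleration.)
v = v₀ + at (with unit conversion) = 37.38 m/s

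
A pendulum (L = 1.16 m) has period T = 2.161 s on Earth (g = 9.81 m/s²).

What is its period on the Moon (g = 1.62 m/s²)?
T = 2π√(L/g), so T_moon/T_earth = √(g_earth/g_moon)
T_moon = 2π√(1.16/1.62) = 5.317 s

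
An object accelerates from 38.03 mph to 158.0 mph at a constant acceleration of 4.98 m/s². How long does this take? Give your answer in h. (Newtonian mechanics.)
t = (v - v₀)/a (with unit conversion) = 0.002991 h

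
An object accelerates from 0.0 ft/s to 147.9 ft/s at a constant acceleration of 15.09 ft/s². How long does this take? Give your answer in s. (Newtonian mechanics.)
t = (v - v₀)/a (with unit conversion) = 9.801 s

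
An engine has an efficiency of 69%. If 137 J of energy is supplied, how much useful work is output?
W_out = η × W_in = 0.69 × 137 = 94.53 J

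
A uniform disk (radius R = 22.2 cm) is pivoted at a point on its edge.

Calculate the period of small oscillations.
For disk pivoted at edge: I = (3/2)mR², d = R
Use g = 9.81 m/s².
I/m = (3/2)R² = 0.07393 m²; d = R = 0.222 m
T = 2π√((3/2)R²/(gR)) = 2π√(3R/(2g)) = 1.158 s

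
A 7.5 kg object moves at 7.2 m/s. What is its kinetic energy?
KE = ½mv² = ½×7.5×7.2² = 194.4 J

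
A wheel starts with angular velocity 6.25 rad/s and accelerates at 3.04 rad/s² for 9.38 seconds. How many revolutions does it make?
θ = ω₀t + ½αt² = 6.25×9.38 + ½×3.04×9.38² = 192.36 rad
Revolutions = θ/(2π) = 192.36/(2π) = 30.62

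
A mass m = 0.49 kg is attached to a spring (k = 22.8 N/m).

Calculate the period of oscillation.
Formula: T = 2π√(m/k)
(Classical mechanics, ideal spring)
T = 2π√(m/k) = 2π√(0.49/22.8) = 0.9211 s; f = 1/T = 1.086 Hz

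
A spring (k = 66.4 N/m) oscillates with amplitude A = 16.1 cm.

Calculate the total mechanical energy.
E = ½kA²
E = ½kA² = ½×66.4×(0.161)² = 0.8606 J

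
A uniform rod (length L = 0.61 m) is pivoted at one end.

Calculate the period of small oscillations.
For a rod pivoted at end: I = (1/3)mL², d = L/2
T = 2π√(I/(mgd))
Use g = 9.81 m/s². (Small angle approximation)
I/m = (1/3)L² = 0.124 m²; d = L/2 = 0.305 m
T = 2π√(I/(mgd)) = 2π√(0.124/(9.81×0.305)) = 1.279 s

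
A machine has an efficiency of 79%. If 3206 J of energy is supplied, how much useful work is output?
W_out = η × W_in = 0.79 × 3206 = 2532.7 J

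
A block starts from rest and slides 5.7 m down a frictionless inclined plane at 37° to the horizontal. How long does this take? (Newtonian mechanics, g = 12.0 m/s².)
a = g sin(θ) = 12.0 × sin(37°) = 7.22 m/s²
t = √(2d/a) = √(2 × 5.7 / 7.22) = 1.26 s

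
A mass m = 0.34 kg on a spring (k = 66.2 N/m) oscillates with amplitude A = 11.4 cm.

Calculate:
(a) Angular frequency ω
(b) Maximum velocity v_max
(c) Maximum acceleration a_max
ω = √(k/m) = √(66.2/0.34) = 13.95 rad/s
v_max = ωA = 13.95×0.114 = 1.591 m/s
a_max = ω²A = 13.95²×0.114 = 22.2 m/s²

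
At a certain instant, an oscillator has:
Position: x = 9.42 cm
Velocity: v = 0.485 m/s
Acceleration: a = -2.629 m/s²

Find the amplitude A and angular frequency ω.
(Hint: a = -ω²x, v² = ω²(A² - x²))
a = −ω²x → ω = √(|a|/x) = √(2.629/0.0942) = 5.283 rad/s
v² = ω²(A² − x²) → A = √(x² + v²/ω²) = √(0.0942² + 0.485²/5.283²) = 0.1315 m = 13.15 cm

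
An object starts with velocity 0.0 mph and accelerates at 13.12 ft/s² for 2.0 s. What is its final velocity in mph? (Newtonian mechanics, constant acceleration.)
v = v₀ + at (with unit conversion) = 17.89 mph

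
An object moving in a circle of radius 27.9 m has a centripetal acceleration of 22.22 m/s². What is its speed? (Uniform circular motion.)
v = √(a_c × r) = √(22.22 × 27.9) = 24.9 m/s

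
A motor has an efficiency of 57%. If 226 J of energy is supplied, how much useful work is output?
W_out = η × W_in = 0.57 × 226 = 128.82 J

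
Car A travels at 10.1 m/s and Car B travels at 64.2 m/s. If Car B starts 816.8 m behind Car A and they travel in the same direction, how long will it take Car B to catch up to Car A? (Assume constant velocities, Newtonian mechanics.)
Relative speed: v_rel = 64.2 - 10.1 = 54.1 m/s
Time to catch: t = d₀/v_rel = 816.8/54.1 = 15.1 s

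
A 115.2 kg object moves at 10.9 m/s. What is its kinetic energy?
KE = ½mv² = ½×115.2×10.9² = 6843.456 J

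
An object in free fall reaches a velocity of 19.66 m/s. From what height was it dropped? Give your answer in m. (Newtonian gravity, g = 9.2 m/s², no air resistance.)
h = v²/(2g) = 21.01 m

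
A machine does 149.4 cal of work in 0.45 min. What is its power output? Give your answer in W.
P = W/t = 625.1 J / 27 s = 23.15 W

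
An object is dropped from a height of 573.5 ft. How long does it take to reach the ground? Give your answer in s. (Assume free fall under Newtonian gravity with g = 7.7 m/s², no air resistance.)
t = √(2h/g) (with unit conversion) = 6.738 s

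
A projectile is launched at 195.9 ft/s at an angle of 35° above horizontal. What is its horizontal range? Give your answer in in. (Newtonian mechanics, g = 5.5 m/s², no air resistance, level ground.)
R = v₀² sin(2θ) / g (with unit conversion) = 23980.0 in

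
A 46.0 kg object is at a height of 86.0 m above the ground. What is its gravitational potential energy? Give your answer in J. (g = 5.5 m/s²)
PE = mgh = 46 kg × 5.5 m/s² × 86 m = 2.176e+04 J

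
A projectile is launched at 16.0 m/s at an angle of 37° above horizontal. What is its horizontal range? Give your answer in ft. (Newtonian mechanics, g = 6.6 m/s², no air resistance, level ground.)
R = v₀² sin(2θ) / g (with unit conversion) = 122.3 ft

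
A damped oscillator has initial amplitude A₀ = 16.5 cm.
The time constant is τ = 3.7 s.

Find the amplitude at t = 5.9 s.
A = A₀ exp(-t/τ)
A = A₀ exp(−t/τ) = 16.5×exp(−5.9/3.7) = 3.349 cm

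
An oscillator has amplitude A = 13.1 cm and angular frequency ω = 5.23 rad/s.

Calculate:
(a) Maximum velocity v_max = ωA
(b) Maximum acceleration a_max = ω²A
v_max = ωA = 5.23×0.131 = 0.6851 m/s
a_max = ω²A = 5.23²×0.131 = 3.583 m/s²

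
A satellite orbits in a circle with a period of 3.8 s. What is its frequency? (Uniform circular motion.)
f = 1/T = 1/3.8 = 0.2632 Hz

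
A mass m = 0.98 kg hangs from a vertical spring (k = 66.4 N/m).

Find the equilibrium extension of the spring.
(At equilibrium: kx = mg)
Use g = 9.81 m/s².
x_eq = mg/k = 0.98×9.81/66.4 = 0.1448 m = 14.48 cm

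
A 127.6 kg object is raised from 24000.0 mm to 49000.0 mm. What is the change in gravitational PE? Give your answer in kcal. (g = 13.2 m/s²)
ΔPE = mg(h₂ − h₁) = 127.6 kg × 13.2 m/s² × (49 − 24) m = 4.211e+04 J = 10.06 kcal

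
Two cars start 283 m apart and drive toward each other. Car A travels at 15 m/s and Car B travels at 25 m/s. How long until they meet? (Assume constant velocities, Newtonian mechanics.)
Combined speed: v_combined = 15 + 25 = 40 m/s
Time to meet: t = d/40 = 283/40 = 7.08 s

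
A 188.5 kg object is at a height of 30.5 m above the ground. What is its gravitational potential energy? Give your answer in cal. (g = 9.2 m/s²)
PE = mgh = 188.5 kg × 9.2 m/s² × 30.5 m = 5.289e+04 J = 12640.0 cal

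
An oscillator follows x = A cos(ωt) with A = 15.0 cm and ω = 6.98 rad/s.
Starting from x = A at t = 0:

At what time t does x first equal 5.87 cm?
cos(ωt) = x/A = 5.87/15.0 = 0.3913
ωt = arccos(0.3913) = 1.169 rad
t = 1.169/6.98 = 0.1674 s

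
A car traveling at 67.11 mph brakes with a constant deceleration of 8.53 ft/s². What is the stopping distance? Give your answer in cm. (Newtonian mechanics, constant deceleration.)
d = v₀² / (2a) (with unit conversion) = 17310.0 cm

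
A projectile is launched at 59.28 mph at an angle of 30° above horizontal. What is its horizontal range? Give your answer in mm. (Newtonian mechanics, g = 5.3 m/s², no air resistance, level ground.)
R = v₀² sin(2θ) / g (with unit conversion) = 114800.0 mm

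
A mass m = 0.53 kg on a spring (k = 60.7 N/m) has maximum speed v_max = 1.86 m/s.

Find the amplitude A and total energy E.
½mv²_max = ½kA² → A = v_max√(m/k) = 1.86×√(0.53/60.7) = 0.1738 m = 17.38 cm
E = ½mv²_max = ½×0.53×1.86² = 0.9168 J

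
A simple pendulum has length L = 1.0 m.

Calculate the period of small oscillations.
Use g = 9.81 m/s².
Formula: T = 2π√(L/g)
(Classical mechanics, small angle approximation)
T = 2π√(L/g) = 2π√(1.0/9.81) = 2.006 s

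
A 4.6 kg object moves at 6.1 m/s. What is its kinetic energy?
KE = ½mv² = ½×4.6×6.1² = 85.583 J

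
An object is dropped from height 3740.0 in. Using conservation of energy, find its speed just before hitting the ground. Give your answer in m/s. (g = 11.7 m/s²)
mgh = ½mv² → v = √(2gh) = √(2×11.7×95) = 47.15 m/s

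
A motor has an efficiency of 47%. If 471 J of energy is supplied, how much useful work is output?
W_out = η × W_in = 0.47 × 471 = 221.37 J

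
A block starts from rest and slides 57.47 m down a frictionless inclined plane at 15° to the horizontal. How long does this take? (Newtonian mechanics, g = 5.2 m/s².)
a = g sin(θ) = 5.2 × sin(15°) = 1.35 m/s²
t = √(2d/a) = √(2 × 57.47 / 1.35) = 9.24 s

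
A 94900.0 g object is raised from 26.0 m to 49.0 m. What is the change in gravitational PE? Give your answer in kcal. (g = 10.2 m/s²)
ΔPE = mg(h₂ − h₁) = 94.9 kg × 10.2 m/s² × (49 − 26) m = 2.226e+04 J = 5.321 kcal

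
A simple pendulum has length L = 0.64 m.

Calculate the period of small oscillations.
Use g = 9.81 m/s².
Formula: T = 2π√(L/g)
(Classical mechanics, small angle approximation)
T = 2π√(L/g) = 2π√(0.64/9.81) = 1.605 s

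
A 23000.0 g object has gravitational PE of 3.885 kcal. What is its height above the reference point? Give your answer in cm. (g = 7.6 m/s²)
PE = mgh → h = PE/(mg) = 1.625e+04 J / (23 kg × 7.6 m/s²) = 92.99 m = 9299.0 cm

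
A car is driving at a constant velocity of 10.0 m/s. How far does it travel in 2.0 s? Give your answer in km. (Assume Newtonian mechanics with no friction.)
d = vt (with unit conversion) = 0.02 km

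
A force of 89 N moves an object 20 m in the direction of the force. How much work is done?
W = Fd = 89×20 = 1780.0 J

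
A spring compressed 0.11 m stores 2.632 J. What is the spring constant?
PE = ½kx² → k = 2PE/x² = 2×2.632/0.11² = 435.0 N/m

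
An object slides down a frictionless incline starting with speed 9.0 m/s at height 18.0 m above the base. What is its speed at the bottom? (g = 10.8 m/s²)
½mv₀² + mgh = ½mv² → v = √(v₀² + 2gh) = √(9² + 2×10.8×18) = 21.67 m/s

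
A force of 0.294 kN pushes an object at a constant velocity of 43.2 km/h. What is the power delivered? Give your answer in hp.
P = Fv = 294 N × 12 m/s = 3528 W = 4.731 hp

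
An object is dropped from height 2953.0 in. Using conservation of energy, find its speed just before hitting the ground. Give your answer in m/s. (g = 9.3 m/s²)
mgh = ½mv² → v = √(2gh) = √(2×9.3×75.01) = 37.35 m/s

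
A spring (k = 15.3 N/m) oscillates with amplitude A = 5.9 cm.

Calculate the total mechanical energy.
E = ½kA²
E = ½kA² = ½×15.3×(0.059)² = 0.02663 J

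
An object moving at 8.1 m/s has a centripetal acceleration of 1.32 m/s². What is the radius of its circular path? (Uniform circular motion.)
r = v²/a_c = 8.1²/1.32 = 49.7 m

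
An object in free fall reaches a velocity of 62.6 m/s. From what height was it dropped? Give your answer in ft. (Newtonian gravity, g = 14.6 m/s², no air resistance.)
h = v²/(2g) (with unit conversion) = 440.3 ft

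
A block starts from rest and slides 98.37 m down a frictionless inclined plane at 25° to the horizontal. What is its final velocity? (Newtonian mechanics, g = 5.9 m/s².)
a = g sin(θ) = 5.9 × sin(25°) = 2.49 m/s²
v = √(2ad) = √(2 × 2.49 × 98.37) = 22.15 m/s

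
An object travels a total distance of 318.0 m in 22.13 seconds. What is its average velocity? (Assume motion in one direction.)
v_avg = Δd / Δt = 318.0 / 22.13 = 14.37 m/s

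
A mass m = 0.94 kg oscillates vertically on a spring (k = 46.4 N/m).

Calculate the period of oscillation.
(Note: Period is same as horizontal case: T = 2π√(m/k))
T = 2π√(m/k) = 2π√(0.94/46.4) = 0.8943 s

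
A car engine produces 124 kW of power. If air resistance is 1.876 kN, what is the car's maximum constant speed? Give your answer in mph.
P = Fv → v = P/F = 124000 W / 1876 N = 66.1 m/s = 147.9 mph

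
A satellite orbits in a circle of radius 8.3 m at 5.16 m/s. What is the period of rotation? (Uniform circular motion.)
T = 2πr/v = 2π×8.3/5.16 = 10.11 s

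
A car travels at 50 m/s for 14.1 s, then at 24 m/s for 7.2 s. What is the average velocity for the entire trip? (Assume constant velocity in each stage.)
d₁ = v₁t₁ = 50 × 14.1 = 705 m
d₂ = v₂t₂ = 24 × 7.2 = 172.8 m
d_total = 877.8 m, t_total = 21.3 s
v_avg = d_total/t_total = 877.8/21.3 = 41.21 m/s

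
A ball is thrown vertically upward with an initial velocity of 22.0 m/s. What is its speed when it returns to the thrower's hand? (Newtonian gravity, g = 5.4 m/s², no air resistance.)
By conservation of energy, the ball returns at the same speed = 22.0 m/s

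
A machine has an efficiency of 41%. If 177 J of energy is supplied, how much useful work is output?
W_out = η × W_in = 0.41 × 177 = 72.57 J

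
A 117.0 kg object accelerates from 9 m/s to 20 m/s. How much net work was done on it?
W_net = ΔKE = ½m(v₂² − v₁²) = ½×117.0×(20² − 9²) = 18661.5 J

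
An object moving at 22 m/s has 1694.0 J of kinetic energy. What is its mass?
KE = ½mv² → m = 2KE/v² = 2×1694.0/22² = 7.0 kg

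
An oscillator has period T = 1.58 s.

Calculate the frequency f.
f = 1/T = 1/1.58 = 0.6329 Hz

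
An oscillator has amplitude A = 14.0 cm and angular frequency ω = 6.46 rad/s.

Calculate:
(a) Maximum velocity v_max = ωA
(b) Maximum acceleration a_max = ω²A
v_max = ωA = 6.46×0.14 = 0.9044 m/s
a_max = ω²A = 6.46²×0.14 = 5.842 m/s²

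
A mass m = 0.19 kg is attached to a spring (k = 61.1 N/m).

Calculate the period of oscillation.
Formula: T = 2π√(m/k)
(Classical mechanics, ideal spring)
T = 2π√(m/k) = 2π√(0.19/61.1) = 0.3504 s; f = 1/T = 2.854 Hz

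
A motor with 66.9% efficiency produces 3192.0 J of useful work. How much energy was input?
W_in = W_out/η = 3192.0/0.669 = 4771.3 J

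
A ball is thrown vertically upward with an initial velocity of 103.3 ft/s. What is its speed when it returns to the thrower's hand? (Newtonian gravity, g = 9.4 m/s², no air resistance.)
By conservation of energy, the ball returns at the same speed = 103.3 ft/s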